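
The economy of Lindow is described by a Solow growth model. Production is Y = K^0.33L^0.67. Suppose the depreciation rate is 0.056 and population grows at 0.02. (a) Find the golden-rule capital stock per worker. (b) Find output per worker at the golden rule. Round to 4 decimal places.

(a) k_gold ≈ 8.9494; (b) y_gold ≈ 2.0611

The effective depreciation rate is n + δ = 0.02 + 0.056 = 0.076.
Maximizing c = f(k) − (n+δ)·k gives f'(k) = n+δ, i.e. 0.33·k^(0.33−1) = 0.076, so k_gold = (0.33/0.076)^(1/0.67) ≈ 8.9494.
y_gold = 8.9494^0.33 ≈ 2.0611.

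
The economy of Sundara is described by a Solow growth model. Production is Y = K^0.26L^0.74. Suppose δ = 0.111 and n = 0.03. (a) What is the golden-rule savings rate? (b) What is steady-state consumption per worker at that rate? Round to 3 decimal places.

n + δ = 0.03 + 0.111 = 0.141.
For Cobb-Douglas, s_gold equals capital's share: s_gold = 0.26.
At the golden rule the marginal product of capital equals n+δ: 0.26·k^(0.26−1) = 0.141. Solving, k_gold = (0.26/0.141)^(1/0.74) ≈ 2.2863.
y_gold = 2.2863^0.26 ≈ 1.2399; c_gold = (1−0.26)·y_gold ≈ 0.9175.

(a) s_gold = 0.260; (b) c_gold ≈ 0.917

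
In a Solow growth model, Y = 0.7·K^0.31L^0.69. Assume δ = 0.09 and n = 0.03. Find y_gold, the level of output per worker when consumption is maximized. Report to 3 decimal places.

y_gold ≈ 0.913

Capital per worker breaks even when investment replaces (n + δ)·k; here n + δ = 0.12.
Golden rule sets MPK = n+δ: 0.31·0.7·k^(0.31−1) = 0.12, so k_gold = (0.31·0.7/0.12)^(1/0.69) ≈ 2.3598.
Output: y_gold = 0.7·k_gold^0.31 = 0.7·2.3598^0.31 ≈ 0.9135.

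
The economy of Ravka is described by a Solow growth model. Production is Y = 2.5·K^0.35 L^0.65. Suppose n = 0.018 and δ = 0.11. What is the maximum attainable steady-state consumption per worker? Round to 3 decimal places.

c_gold ≈ 4.575

Break-even investment rate: n + δ = 0.018 + 0.11 = 0.128.
Maximizing c = f(k) − (n+δ)·k gives f'(k) = n+δ, i.e. 0.35·2.5·k^(0.35−1) = 0.128, so k_gold = (0.35·2.5/0.128)^(1/0.65) ≈ 19.2444.
y_gold = 2.5·19.2444^0.35 ≈ 7.0380.
c_gold = y_gold − (n+δ)·k_gold = 7.0380 − 0.128·19.2444 ≈ 4.5747.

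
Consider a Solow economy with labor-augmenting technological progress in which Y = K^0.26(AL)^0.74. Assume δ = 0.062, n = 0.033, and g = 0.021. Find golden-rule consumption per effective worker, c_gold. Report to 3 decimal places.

n + g + δ = 0.033 + 0.021 + 0.062 = 0.116.
Golden rule sets MPK = n+g+δ: 0.26·k^(0.26−1) = 0.116, so k_gold = (0.26/0.116)^(1/0.74) ≈ 2.9762.
y_gold = 2.9762^0.26 ≈ 1.3279.
c_gold = y_gold − (n+g+δ)·k_gold = 1.3279 − 0.116·2.9762 ≈ 0.9826.

c_gold ≈ 0.983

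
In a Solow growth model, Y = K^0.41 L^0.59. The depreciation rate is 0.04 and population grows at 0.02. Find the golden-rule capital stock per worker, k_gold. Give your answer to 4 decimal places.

Break-even investment rate: n + δ = 0.02 + 0.04 = 0.06.
Golden rule sets MPK = n+δ: 0.41·k^(0.41−1) = 0.06, so k_gold = (0.41/0.06)^(1/0.59) ≈ 25.9795.

k_gold ≈ 25.9795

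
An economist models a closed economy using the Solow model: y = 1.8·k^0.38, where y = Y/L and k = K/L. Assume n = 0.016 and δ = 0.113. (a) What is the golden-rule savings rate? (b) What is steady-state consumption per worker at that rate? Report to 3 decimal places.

Capital per worker breaks even when investment replaces (n + δ)·k; here n + δ = 0.129.
For Cobb-Douglas, s_gold equals capital's share: s_gold = 0.38.
Setting f'(k) = n+δ gives 0.38·1.8·k^(0.38−1) = 0.129, hence k_gold = (0.38·1.8/0.129)^(1/0.62) ≈ 14.7399.
y_gold = 1.8·14.7399^0.38 ≈ 5.0038; c_gold = (1−0.38)·y_gold ≈ 3.1024.

(a) s_gold = 0.380; (b) c_gold ≈ 3.102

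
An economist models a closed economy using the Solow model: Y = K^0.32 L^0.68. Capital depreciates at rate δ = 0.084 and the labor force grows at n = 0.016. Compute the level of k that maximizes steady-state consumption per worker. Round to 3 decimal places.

k_gold ≈ 5.532

n + δ = 0.016 + 0.084 = 0.1.
At the golden rule the marginal product of capital equals n+δ: 0.32·k^(0.32−1) = 0.1. Solving, k_gold = (0.32/0.1)^(1/0.68) ≈ 5.5318.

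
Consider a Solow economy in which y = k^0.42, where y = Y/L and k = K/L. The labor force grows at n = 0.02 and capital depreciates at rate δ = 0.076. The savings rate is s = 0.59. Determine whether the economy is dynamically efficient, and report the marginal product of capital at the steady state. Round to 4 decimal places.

n + δ = 0.02 + 0.076 = 0.096.
Steady-state k*: s·k^0.42 = 0.096·k gives k* = (0.59/0.096)^(1/0.58) ≈ 22.8887.
MPK = 0.42·22.8887^(-0.58) ≈ 0.0683.
MPK < n+δ = 0.096, so the economy is dynamically inefficient (over-saving).

dynamically inefficient; MPK ≈ 0.0683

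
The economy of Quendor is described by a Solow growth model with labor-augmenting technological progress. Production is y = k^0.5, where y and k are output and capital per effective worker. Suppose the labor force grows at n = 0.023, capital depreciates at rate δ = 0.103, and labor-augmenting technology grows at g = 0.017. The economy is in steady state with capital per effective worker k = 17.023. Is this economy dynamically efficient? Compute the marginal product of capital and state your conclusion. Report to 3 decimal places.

dynamically inefficient; MPK ≈ 0.121

Break-even investment rate: n + g + δ = 0.023 + 0.017 + 0.103 = 0.143.
MPK = 0.5·k^(0.5−1) = 0.5·17.023^(-0.5) ≈ 0.1212.
MPK < 0.143, so the economy is dynamically inefficient (over-saving).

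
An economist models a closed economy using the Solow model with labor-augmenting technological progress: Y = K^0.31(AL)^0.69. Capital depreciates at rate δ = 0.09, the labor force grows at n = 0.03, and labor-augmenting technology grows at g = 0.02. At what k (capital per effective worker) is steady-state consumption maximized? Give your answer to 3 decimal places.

k_gold ≈ 3.165

The effective depreciation rate is n + g + δ = 0.03 + 0.02 + 0.09 = 0.14.
Setting f'(k) = n+g+δ gives 0.31·k^(0.31−1) = 0.14, hence k_gold = (0.31/0.14)^(1/0.69) ≈ 3.1647.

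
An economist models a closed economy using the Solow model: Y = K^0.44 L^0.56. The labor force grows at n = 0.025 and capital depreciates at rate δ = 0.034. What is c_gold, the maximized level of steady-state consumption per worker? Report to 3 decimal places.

Break-even investment rate: n + δ = 0.025 + 0.034 = 0.059.
Setting f'(k) = n+δ gives 0.44·k^(0.44−1) = 0.059, hence k_gold = (0.44/0.059)^(1/0.56) ≈ 36.1589.
y_gold = 36.1589^0.44 ≈ 4.8486.
c_gold = y_gold − (n+δ)·k_gold = 4.8486 − 0.059·36.1589 ≈ 2.7152.

c_gold ≈ 2.715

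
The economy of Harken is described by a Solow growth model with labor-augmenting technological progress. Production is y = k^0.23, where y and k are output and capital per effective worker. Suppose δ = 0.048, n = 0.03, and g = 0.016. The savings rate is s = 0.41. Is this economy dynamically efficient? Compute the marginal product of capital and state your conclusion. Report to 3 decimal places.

dynamically inefficient; MPK ≈ 0.053

Break-even investment rate: n + g + δ = 0.03 + 0.016 + 0.048 = 0.094.
Steady-state k*: s·k^0.23 = 0.094·k gives k* = (0.41/0.094)^(1/0.77) ≈ 6.7721.
MPK = 0.23·6.7721^(-0.77) ≈ 0.0527.
MPK < n+g+δ = 0.094, so the economy is dynamically inefficient (over-saving).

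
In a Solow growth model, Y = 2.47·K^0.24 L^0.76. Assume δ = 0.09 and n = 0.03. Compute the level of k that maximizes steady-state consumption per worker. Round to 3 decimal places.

The effective depreciation rate is n + δ = 0.03 + 0.09 = 0.12.
At the golden rule the marginal product of capital equals n+δ: 0.24·2.47·k^(0.24−1) = 0.12. Solving, k_gold = (0.24·2.47/0.12)^(1/0.76) ≈ 8.1809.

k_gold ≈ 8.181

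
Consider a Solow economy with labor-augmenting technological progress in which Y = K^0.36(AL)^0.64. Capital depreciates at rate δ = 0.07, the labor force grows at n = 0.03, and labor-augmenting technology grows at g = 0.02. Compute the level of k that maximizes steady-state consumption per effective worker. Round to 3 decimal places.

k_gold ≈ 5.565

Capital per effective worker breaks even when investment replaces (n + g + δ)·k; here n + g + δ = 0.12.
Setting f'(k) = n+g+δ gives 0.36·k^(0.36−1) = 0.12, hence k_gold = (0.36/0.12)^(1/0.64) ≈ 5.5655.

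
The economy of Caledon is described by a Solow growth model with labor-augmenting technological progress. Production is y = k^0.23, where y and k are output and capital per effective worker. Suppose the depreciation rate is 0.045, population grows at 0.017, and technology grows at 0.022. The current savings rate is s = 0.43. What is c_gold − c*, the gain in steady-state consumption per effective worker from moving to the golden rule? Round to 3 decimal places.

Δc ≈ 0.112

Break-even investment rate: n + g + δ = 0.017 + 0.022 + 0.045 = 0.084.
Current steady state (s = 0.43): k* = (0.43/0.084)^(1/0.77) ≈ 8.3373, y* = 8.3373^0.23 ≈ 1.6287, c* = (1−0.43)·1.6287 ≈ 0.9283.
Setting f'(k) = n+g+δ gives 0.23·k^(0.23−1) = 0.084, hence k_gold = (0.23/0.084)^(1/0.77) ≈ 3.6993.
y_gold = 3.6993^0.23 ≈ 1.3510, c_gold = y_gold − 0.084·k_gold ≈ 1.0403.
Gain: Δc = 1.0403 − 0.9283 ≈ 0.1119.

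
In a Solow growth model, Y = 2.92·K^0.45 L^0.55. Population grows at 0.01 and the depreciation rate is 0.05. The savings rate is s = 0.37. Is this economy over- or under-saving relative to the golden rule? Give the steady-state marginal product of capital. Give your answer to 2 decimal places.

The effective depreciation rate is n + δ = 0.01 + 0.05 = 0.06.
Steady-state k*: s·A·k^0.45 = 0.06·k gives k* = (0.37·2.92/0.06)^(1/0.55) ≈ 191.6929.
MPK = 0.45·2.92·191.6929^(-0.55) ≈ 0.0730.
MPK > n+δ = 0.06, so the economy is dynamically efficient (under-saving).

under-saving; MPK ≈ 0.07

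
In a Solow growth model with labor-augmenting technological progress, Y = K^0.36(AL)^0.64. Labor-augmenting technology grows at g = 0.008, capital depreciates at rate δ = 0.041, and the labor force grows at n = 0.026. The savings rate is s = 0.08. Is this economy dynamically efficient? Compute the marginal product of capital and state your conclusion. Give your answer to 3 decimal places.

dynamically efficient; MPK ≈ 0.337

The effective depreciation rate is n + g + δ = 0.026 + 0.008 + 0.041 = 0.075.
Steady-state k*: s·k^0.36 = 0.075·k gives k* = (0.08/0.075)^(1/0.64) ≈ 1.1061.
MPK = 0.36·1.1061^(-0.64) ≈ 0.3375.
MPK > n+g+δ = 0.075, so the economy is dynamically efficient (under-saving).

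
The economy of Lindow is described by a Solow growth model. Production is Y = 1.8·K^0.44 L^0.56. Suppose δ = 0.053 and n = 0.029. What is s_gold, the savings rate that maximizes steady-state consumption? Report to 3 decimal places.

Break-even investment rate: n + δ = 0.029 + 0.053 = 0.082.
At the golden rule MPK = n+δ, and in any Cobb-Douglas steady state s = (n+δ)·k/y = MPK·k/y = capital's share 0.44.

s_gold = 0.440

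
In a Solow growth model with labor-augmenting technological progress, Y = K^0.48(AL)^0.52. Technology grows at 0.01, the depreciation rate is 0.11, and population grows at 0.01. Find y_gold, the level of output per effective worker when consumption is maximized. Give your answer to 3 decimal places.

y_gold ≈ 3.339

Break-even investment rate: n + g + δ = 0.01 + 0.01 + 0.11 = 0.13.
Golden rule sets MPK = n+g+δ: 0.48·k^(0.48−1) = 0.13, so k_gold = (0.48/0.13)^(1/0.52) ≈ 12.3298.
Output: y_gold = k_gold^0.48 = 12.3298^0.48 ≈ 3.3393.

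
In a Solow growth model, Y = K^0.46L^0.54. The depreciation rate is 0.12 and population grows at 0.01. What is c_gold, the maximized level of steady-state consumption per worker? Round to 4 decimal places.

n + δ = 0.01 + 0.12 = 0.13.
At the golden rule the marginal product of capital equals n+δ: 0.46·k^(0.46−1) = 0.13. Solving, k_gold = (0.46/0.13)^(1/0.54) ≈ 10.3830.
y_gold = 10.3830^0.46 ≈ 2.9343.
c_gold = y_gold − (n+δ)·k_gold = 2.9343 − 0.13·10.3830 ≈ 1.5845.

c_gold ≈ 1.5845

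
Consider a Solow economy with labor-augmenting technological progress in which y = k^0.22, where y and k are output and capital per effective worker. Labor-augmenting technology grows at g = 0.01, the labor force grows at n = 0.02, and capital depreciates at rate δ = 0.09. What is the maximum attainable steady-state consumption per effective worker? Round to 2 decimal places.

n + g + δ = 0.02 + 0.01 + 0.09 = 0.12.
Golden rule sets MPK = n+g+δ: 0.22·k^(0.22−1) = 0.12, so k_gold = (0.22/0.12)^(1/0.78) ≈ 2.1751.
y_gold = 2.1751^0.22 ≈ 1.1864.
c_gold = y_gold − (n+g+δ)·k_gold = 1.1864 − 0.12·2.1751 ≈ 0.9254.

c_gold ≈ 0.93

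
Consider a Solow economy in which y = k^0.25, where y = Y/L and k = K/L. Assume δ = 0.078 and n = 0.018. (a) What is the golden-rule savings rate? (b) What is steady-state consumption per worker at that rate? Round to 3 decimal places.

Capital per worker breaks even when investment replaces (n + δ)·k; here n + δ = 0.096.
For Cobb-Douglas, s_gold equals capital's share: s_gold = 0.25.
Maximizing c = f(k) − (n+δ)·k gives f'(k) = n+δ, i.e. 0.25·k^(0.25−1) = 0.096, so k_gold = (0.25/0.096)^(1/0.75) ≈ 3.5828.
y_gold = 3.5828^0.25 ≈ 1.3758; c_gold = (1−0.25)·y_gold ≈ 1.0319.

(a) s_gold = 0.250; (b) c_gold ≈ 1.032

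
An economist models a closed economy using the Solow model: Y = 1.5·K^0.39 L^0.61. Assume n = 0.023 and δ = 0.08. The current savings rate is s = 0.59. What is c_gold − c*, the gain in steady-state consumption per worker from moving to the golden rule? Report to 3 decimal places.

Δc ≈ 0.345

n + δ = 0.023 + 0.08 = 0.103.
Current steady state (s = 0.59): k* = (0.59·1.5/0.103)^(1/0.61) ≈ 33.9877, y* = 1.5·33.9877^0.39 ≈ 5.9334, c* = (1−0.59)·5.9334 ≈ 2.4327.
Setting f'(k) = n+δ gives 0.39·1.5·k^(0.39−1) = 0.103, hence k_gold = (0.39·1.5/0.103)^(1/0.61) ≈ 17.2420.
y_gold = 1.5·17.2420^0.39 ≈ 4.5537, c_gold = y_gold − 0.103·k_gold ≈ 2.7777.
Gain: Δc = 2.7777 − 2.4327 ≈ 0.3450.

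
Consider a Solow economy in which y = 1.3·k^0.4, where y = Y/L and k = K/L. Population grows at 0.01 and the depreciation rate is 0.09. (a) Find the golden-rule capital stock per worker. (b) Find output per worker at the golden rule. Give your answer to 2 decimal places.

(a) k_gold ≈ 15.61; (b) y_gold ≈ 3.90

n + δ = 0.01 + 0.09 = 0.1.
Setting f'(k) = n+δ gives 0.4·1.3·k^(0.4−1) = 0.1, hence k_gold = (0.4·1.3/0.1)^(1/0.6) ≈ 15.6077.
y_gold = 1.3·15.6077^0.4 ≈ 3.9019.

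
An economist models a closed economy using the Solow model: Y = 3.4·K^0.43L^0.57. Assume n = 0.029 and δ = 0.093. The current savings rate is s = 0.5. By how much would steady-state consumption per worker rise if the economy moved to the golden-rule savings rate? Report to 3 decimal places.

Break-even investment rate: n + δ = 0.029 + 0.093 = 0.122.
Current steady state (s = 0.5): k* = (0.5·3.4/0.122)^(1/0.57) ≈ 101.6656, y* = 3.4·101.6656^0.43 ≈ 24.8064, c* = (1−0.5)·24.8064 ≈ 12.4032.
Maximizing c = f(k) − (n+δ)·k gives f'(k) = n+δ, i.e. 0.43·3.4·k^(0.43−1) = 0.122, so k_gold = (0.43·3.4/0.122)^(1/0.57) ≈ 78.0295.
y_gold = 3.4·78.0295^0.43 ≈ 22.1386, c_gold = y_gold − 0.122·k_gold ≈ 12.6190.
Gain: Δc = 12.6190 − 12.4032 ≈ 0.2158.

Δc ≈ 0.216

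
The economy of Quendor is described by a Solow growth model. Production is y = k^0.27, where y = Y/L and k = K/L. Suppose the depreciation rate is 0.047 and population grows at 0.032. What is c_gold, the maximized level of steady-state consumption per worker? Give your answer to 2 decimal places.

n + δ = 0.032 + 0.047 = 0.079.
Setting f'(k) = n+δ gives 0.27·k^(0.27−1) = 0.079, hence k_gold = (0.27/0.079)^(1/0.73) ≈ 5.3845.
y_gold = 5.3845^0.27 ≈ 1.5755.
c_gold = y_gold − (n+δ)·k_gold = 1.5755 − 0.079·5.3845 ≈ 1.1501.

c_gold ≈ 1.15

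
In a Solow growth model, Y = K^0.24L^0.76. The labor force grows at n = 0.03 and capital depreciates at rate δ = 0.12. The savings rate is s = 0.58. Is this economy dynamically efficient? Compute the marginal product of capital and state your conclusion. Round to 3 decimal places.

Capital per worker breaks even when investment replaces (n + δ)·k; here n + δ = 0.15.
Steady-state k*: s·k^0.24 = 0.15·k gives k* = (0.58/0.15)^(1/0.76) ≈ 5.9267.
MPK = 0.24·5.9267^(-0.76) ≈ 0.0621.
MPK < n+δ = 0.15, so the economy is dynamically inefficient (over-saving).

dynamically inefficient; MPK ≈ 0.062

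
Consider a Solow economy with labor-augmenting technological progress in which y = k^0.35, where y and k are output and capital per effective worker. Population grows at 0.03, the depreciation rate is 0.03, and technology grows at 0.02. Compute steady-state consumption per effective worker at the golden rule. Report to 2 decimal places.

c_gold ≈ 1.44

Break-even investment rate: n + g + δ = 0.03 + 0.02 + 0.03 = 0.08.
At the golden rule the marginal product of capital equals n+g+δ: 0.35·k^(0.35−1) = 0.08. Solving, k_gold = (0.35/0.08)^(1/0.65) ≈ 9.6855.
y_gold = 9.6855^0.35 ≈ 2.2138.
c_gold = y_gold − (n+g+δ)·k_gold = 2.2138 − 0.08·9.6855 ≈ 1.4390.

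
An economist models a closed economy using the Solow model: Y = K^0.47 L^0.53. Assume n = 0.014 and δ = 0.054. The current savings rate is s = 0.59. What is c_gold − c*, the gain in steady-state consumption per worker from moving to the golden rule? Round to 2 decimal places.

Capital per worker breaks even when investment replaces (n + δ)·k; here n + δ = 0.068.
Current steady state (s = 0.59): k* = (0.59/0.068)^(1/0.53) ≈ 58.9466, y* = 58.9466^0.47 ≈ 6.7938, c* = (1−0.59)·6.7938 ≈ 2.7855.
Golden rule sets MPK = n+δ: 0.47·k^(0.47−1) = 0.068, so k_gold = (0.47/0.068)^(1/0.53) ≈ 38.3822.
y_gold = 38.3822^0.47 ≈ 5.5532, c_gold = y_gold − 0.068·k_gold ≈ 2.9432.
Gain: Δc = 2.9432 − 2.7855 ≈ 0.1577.

Δc ≈ 0.16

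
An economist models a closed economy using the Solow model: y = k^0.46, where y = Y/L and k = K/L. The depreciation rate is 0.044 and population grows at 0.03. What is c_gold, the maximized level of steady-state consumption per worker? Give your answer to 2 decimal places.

n + δ = 0.03 + 0.044 = 0.074.
At the golden rule the marginal product of capital equals n+δ: 0.46·k^(0.46−1) = 0.074. Solving, k_gold = (0.46/0.074)^(1/0.54) ≈ 29.4776.
y_gold = 29.4776^0.46 ≈ 4.7421.
c_gold = y_gold − (n+δ)·k_gold = 4.7421 − 0.074·29.4776 ≈ 2.5607.

c_gold ≈ 2.56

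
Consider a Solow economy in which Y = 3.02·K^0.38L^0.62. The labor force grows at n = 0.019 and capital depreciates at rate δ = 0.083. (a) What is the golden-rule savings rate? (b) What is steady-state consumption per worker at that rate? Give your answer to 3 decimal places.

Capital per worker breaks even when investment replaces (n + δ)·k; here n + δ = 0.102.
For Cobb-Douglas, s_gold equals capital's share: s_gold = 0.38.
Golden rule sets MPK = n+δ: 0.38·3.02·k^(0.38−1) = 0.102, so k_gold = (0.38·3.02/0.102)^(1/0.62) ≈ 49.5985.
y_gold = 3.02·49.5985^0.38 ≈ 13.3133; c_gold = (1−0.38)·y_gold ≈ 8.2542.

(a) s_gold = 0.380; (b) c_gold ≈ 8.254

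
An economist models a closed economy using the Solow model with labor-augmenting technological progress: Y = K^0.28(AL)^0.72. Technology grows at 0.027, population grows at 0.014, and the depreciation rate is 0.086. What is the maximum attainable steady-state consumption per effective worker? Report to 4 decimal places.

c_gold ≈ 0.9792

The effective depreciation rate is n + g + δ = 0.014 + 0.027 + 0.086 = 0.127.
Golden rule sets MPK = n+g+δ: 0.28·k^(0.28−1) = 0.127, so k_gold = (0.28/0.127)^(1/0.72) ≈ 2.9983.
y_gold = 2.9983^0.28 ≈ 1.3600.
c_gold = y_gold − (n+g+δ)·k_gold = 1.3600 − 0.127·2.9983 ≈ 0.9792.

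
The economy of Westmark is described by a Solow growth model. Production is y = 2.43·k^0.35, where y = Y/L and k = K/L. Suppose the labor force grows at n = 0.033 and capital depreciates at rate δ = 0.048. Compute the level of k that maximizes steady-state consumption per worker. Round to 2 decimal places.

n + δ = 0.033 + 0.048 = 0.081.
Maximizing c = f(k) − (n+δ)·k gives f'(k) = n+δ, i.e. 0.35·2.43·k^(0.35−1) = 0.081, so k_gold = (0.35·2.43/0.081)^(1/0.65) ≈ 37.2444.

k_gold ≈ 37.24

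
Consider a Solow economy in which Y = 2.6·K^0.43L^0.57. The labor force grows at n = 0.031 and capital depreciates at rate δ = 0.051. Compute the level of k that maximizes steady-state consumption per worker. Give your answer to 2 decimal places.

k_gold ≈ 97.85

n + δ = 0.031 + 0.051 = 0.082.
At the golden rule the marginal product of capital equals n+δ: 0.43·2.6·k^(0.43−1) = 0.082. Solving, k_gold = (0.43·2.6/0.082)^(1/0.57) ≈ 97.8533.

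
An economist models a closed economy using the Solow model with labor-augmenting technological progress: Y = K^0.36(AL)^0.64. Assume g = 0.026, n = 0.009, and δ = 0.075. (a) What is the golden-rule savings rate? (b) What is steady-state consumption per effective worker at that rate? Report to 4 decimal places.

(a) s_gold = 0.3600; (b) c_gold ≈ 1.2469

n + g + δ = 0.009 + 0.026 + 0.075 = 0.11.
For Cobb-Douglas, s_gold equals capital's share: s_gold = 0.36.
Golden rule sets MPK = n+g+δ: 0.36·k^(0.36−1) = 0.11, so k_gold = (0.36/0.11)^(1/0.64) ≈ 6.3760.
y_gold = 6.3760^0.36 ≈ 1.9482; c_gold = (1−0.36)·y_gold ≈ 1.2469.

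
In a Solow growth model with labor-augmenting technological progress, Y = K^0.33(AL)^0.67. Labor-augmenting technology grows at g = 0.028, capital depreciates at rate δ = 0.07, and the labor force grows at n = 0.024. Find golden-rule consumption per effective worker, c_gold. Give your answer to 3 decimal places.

c_gold ≈ 1.094

n + g + δ = 0.024 + 0.028 + 0.07 = 0.122.
Setting f'(k) = n+g+δ gives 0.33·k^(0.33−1) = 0.122, hence k_gold = (0.33/0.122)^(1/0.67) ≈ 4.4158.
y_gold = 4.4158^0.33 ≈ 1.6325.
c_gold = y_gold − (n+g+δ)·k_gold = 1.6325 − 0.122·4.4158 ≈ 1.0938.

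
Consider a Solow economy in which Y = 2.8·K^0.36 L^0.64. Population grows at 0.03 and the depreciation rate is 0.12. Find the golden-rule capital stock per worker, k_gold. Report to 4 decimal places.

k_gold ≈ 19.6230

The effective depreciation rate is n + δ = 0.03 + 0.12 = 0.15.
Setting f'(k) = n+δ gives 0.36·2.8·k^(0.36−1) = 0.15, hence k_gold = (0.36·2.8/0.15)^(1/0.64) ≈ 19.6230.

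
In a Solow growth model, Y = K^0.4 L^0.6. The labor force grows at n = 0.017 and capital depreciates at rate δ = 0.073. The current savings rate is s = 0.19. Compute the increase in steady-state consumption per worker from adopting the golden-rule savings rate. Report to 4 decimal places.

Δc ≈ 0.2889

Break-even investment rate: n + δ = 0.017 + 0.073 = 0.09.
Current steady state (s = 0.19): k* = (0.19/0.09)^(1/0.6) ≈ 3.4742, y* = 3.4742^0.4 ≈ 1.6457, c* = (1−0.19)·1.6457 ≈ 1.3330.
Setting f'(k) = n+δ gives 0.4·k^(0.4−1) = 0.09, hence k_gold = (0.4/0.09)^(1/0.6) ≈ 12.0142.
y_gold = 12.0142^0.4 ≈ 2.7032, c_gold = y_gold − 0.09·k_gold ≈ 1.6219.
Gain: Δc = 1.6219 − 1.3330 ≈ 0.2889.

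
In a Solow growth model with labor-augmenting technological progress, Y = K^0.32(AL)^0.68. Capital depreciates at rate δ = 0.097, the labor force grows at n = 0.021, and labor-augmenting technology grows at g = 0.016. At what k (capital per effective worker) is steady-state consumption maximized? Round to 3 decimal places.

k_gold ≈ 3.597

Break-even investment rate: n + g + δ = 0.021 + 0.016 + 0.097 = 0.134.
Golden rule sets MPK = n+g+δ: 0.32·k^(0.32−1) = 0.134, so k_gold = (0.32/0.134)^(1/0.68) ≈ 3.5971.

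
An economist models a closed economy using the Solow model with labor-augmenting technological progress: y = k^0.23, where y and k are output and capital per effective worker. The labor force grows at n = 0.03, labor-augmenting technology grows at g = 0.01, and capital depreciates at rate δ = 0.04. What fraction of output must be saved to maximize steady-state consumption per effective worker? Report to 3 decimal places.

The effective depreciation rate is n + g + δ = 0.03 + 0.01 + 0.04 = 0.08.
At the golden rule MPK = n+g+δ, and in any Cobb-Douglas steady state s = (n+g+δ)·k/y = MPK·k/y = capital's share 0.23.

s_gold = 0.230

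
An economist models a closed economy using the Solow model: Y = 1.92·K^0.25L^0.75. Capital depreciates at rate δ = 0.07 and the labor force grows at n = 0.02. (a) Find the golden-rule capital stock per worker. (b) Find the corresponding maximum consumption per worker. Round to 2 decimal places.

Capital per worker breaks even when investment replaces (n + δ)·k; here n + δ = 0.09.
Golden rule sets MPK = n+δ: 0.25·1.92·k^(0.25−1) = 0.09, so k_gold = (0.25·1.92/0.09)^(1/0.75) ≈ 9.3182.
y_gold = 1.92·9.3182^0.25 ≈ 3.3545; c_gold = y_gold − 0.09·k_gold ≈ 2.5159.

(a) k_gold ≈ 9.32; (b) c_gold ≈ 2.52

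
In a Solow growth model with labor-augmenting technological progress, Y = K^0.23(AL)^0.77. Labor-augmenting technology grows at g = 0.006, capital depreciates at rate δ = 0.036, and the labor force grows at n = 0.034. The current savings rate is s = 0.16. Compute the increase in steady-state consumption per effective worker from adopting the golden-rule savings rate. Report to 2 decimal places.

n + g + δ = 0.034 + 0.006 + 0.036 = 0.076.
Current steady state (s = 0.16): k* = (0.16/0.076)^(1/0.77) ≈ 2.6295, y* = 2.6295^0.23 ≈ 1.2490, c* = (1−0.16)·1.2490 ≈ 1.0492.
Golden rule sets MPK = n+g+δ: 0.23·k^(0.23−1) = 0.076, so k_gold = (0.23/0.076)^(1/0.77) ≈ 4.2127.
y_gold = 4.2127^0.23 ≈ 1.3920, c_gold = y_gold − 0.076·k_gold ≈ 1.0719.
Gain: Δc = 1.0719 − 1.0492 ≈ 0.0227.

Δc ≈ 0.02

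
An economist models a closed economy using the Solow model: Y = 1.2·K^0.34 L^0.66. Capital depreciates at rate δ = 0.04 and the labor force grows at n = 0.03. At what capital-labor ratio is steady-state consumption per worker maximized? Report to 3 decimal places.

k_gold ≈ 14.452

The effective depreciation rate is n + δ = 0.03 + 0.04 = 0.07.
Golden rule sets MPK = n+δ: 0.34·1.2·k^(0.34−1) = 0.07, so k_gold = (0.34·1.2/0.07)^(1/0.66) ≈ 14.4525.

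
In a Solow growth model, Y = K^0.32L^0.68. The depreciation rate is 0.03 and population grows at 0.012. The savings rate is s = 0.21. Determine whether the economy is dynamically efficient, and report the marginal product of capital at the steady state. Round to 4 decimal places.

Break-even investment rate: n + δ = 0.012 + 0.03 = 0.042.
Steady-state k*: s·k^0.32 = 0.042·k gives k* = (0.21/0.042)^(1/0.68) ≈ 10.6634.
MPK = 0.32·10.6634^(-0.68) ≈ 0.0640.
MPK > n+δ = 0.042, so the economy is dynamically efficient (under-saving).

dynamically efficient; MPK ≈ 0.0640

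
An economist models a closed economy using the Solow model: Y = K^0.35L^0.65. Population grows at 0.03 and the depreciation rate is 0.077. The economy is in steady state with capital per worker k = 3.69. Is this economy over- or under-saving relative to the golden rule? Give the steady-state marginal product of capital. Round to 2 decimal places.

Break-even investment rate: n + δ = 0.03 + 0.077 = 0.107.
MPK = 0.35·k^(0.35−1) = 0.35·3.69^(-0.65) ≈ 0.1498.
MPK > 0.107, so the economy is dynamically efficient (under-saving).

under-saving; MPK ≈ 0.15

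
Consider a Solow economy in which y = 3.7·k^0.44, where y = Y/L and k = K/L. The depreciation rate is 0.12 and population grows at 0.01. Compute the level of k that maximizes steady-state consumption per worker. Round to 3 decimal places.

k_gold ≈ 91.243

Capital per worker breaks even when investment replaces (n + δ)·k; here n + δ = 0.13.
Maximizing c = f(k) − (n+δ)·k gives f'(k) = n+δ, i.e. 0.44·3.7·k^(0.44−1) = 0.13, so k_gold = (0.44·3.7/0.13)^(1/0.56) ≈ 91.2427.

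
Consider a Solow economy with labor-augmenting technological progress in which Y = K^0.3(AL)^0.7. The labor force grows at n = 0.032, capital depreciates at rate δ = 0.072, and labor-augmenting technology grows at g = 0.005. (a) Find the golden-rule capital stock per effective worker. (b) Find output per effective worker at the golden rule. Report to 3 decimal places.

Break-even investment rate: n + g + δ = 0.032 + 0.005 + 0.072 = 0.109.
At the golden rule the marginal product of capital equals n+g+δ: 0.3·k^(0.3−1) = 0.109. Solving, k_gold = (0.3/0.109)^(1/0.7) ≈ 4.2475.
y_gold = 4.2475^0.3 ≈ 1.5433.

(a) k_gold ≈ 4.248; (b) y_gold ≈ 1.543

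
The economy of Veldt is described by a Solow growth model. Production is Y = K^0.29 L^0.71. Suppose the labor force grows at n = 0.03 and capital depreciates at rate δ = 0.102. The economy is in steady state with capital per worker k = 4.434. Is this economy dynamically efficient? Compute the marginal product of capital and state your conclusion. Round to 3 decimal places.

dynamically inefficient; MPK ≈ 0.101

The effective depreciation rate is n + δ = 0.03 + 0.102 = 0.132.
MPK = 0.29·k^(0.29−1) = 0.29·4.434^(-0.71) ≈ 0.1007.
MPK < 0.132, so the economy is dynamically inefficient (over-saving).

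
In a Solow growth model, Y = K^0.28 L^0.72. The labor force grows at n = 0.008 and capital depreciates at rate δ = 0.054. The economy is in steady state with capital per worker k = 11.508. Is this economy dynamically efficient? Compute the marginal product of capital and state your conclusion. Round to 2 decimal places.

dynamically inefficient; MPK ≈ 0.05

n + δ = 0.008 + 0.054 = 0.062.
MPK = 0.28·k^(0.28−1) = 0.28·11.508^(-0.72) ≈ 0.0482.
MPK < 0.062, so the economy is dynamically inefficient (over-saving).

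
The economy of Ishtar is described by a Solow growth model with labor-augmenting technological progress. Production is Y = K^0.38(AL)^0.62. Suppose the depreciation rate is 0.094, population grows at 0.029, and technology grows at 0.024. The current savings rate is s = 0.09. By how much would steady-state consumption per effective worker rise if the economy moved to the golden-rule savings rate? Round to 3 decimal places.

Δc ≈ 0.436

Capital per effective worker breaks even when investment replaces (n + g + δ)·k; here n + g + δ = 0.147.
Current steady state (s = 0.09): k* = (0.09/0.147)^(1/0.62) ≈ 0.4532, y* = 0.4532^0.38 ≈ 0.7403, c* = (1−0.09)·0.7403 ≈ 0.6737.
Golden rule sets MPK = n+g+δ: 0.38·k^(0.38−1) = 0.147, so k_gold = (0.38/0.147)^(1/0.62) ≈ 4.6267.
y_gold = 4.6267^0.38 ≈ 1.7898, c_gold = y_gold − 0.147·k_gold ≈ 1.1097.
Gain: Δc = 1.1097 − 0.6737 ≈ 0.4360.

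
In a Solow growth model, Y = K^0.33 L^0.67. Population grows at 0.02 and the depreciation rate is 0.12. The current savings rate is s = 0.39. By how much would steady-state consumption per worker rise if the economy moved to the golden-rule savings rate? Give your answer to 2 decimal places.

Δc ≈ 0.01

Capital per worker breaks even when investment replaces (n + δ)·k; here n + δ = 0.14.
Current steady state (s = 0.39): k* = (0.39/0.14)^(1/0.67) ≈ 4.6141, y* = 4.6141^0.33 ≈ 1.6563, c* = (1−0.39)·1.6563 ≈ 1.0104.
At the golden rule the marginal product of capital equals n+δ: 0.33·k^(0.33−1) = 0.14. Solving, k_gold = (0.33/0.14)^(1/0.67) ≈ 3.5958.
y_gold = 3.5958^0.33 ≈ 1.5255, c_gold = y_gold − 0.14·k_gold ≈ 1.0221.
Gain: Δc = 1.0221 − 1.0104 ≈ 0.0117.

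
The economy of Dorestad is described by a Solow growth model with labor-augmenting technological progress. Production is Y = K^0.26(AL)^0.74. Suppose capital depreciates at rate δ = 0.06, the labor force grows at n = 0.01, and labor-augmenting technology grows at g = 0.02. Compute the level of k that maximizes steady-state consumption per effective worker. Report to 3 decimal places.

The effective depreciation rate is n + g + δ = 0.01 + 0.02 + 0.06 = 0.09.
Setting f'(k) = n+g+δ gives 0.26·k^(0.26−1) = 0.09, hence k_gold = (0.26/0.09)^(1/0.74) ≈ 4.1938.

k_gold ≈ 4.194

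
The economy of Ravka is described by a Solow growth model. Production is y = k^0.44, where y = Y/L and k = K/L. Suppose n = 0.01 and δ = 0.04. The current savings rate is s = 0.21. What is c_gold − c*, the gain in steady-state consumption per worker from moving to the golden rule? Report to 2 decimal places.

Break-even investment rate: n + δ = 0.01 + 0.04 = 0.05.
Current steady state (s = 0.21): k* = (0.21/0.05)^(1/0.56) ≈ 12.9702, y* = 12.9702^0.44 ≈ 3.0881, c* = (1−0.21)·3.0881 ≈ 2.4396.
Maximizing c = f(k) − (n+δ)·k gives f'(k) = n+δ, i.e. 0.44·k^(0.44−1) = 0.05, so k_gold = (0.44/0.05)^(1/0.56) ≈ 48.5933.
y_gold = 48.5933^0.44 ≈ 5.5220, c_gold = y_gold − 0.05·k_gold ≈ 3.0923.
Gain: Δc = 3.0923 − 2.4396 ≈ 0.6527.

Δc ≈ 0.65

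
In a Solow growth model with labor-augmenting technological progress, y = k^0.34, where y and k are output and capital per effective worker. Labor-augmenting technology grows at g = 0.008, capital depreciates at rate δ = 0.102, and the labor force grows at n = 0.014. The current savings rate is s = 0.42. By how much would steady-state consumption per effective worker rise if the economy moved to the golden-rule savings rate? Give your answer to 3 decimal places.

Δc ≈ 0.022

Break-even investment rate: n + g + δ = 0.014 + 0.008 + 0.102 = 0.124.
Current steady state (s = 0.42): k* = (0.42/0.124)^(1/0.66) ≈ 6.3499, y* = 6.3499^0.34 ≈ 1.8747, c* = (1−0.42)·1.8747 ≈ 1.0874.
At the golden rule the marginal product of capital equals n+g+δ: 0.34·k^(0.34−1) = 0.124. Solving, k_gold = (0.34/0.124)^(1/0.66) ≈ 4.6102.
y_gold = 4.6102^0.34 ≈ 1.6814, c_gold = y_gold − 0.124·k_gold ≈ 1.1097.
Gain: Δc = 1.1097 − 1.0874 ≈ 0.0224.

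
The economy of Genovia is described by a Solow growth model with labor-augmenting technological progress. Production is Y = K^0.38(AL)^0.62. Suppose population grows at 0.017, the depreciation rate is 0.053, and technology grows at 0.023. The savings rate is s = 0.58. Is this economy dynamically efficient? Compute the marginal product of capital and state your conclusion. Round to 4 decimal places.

n + g + δ = 0.017 + 0.023 + 0.053 = 0.093.
Steady-state k*: s·k^0.38 = 0.093·k gives k* = (0.58/0.093)^(1/0.62) ≈ 19.1500.
MPK = 0.38·19.1500^(-0.62) ≈ 0.0609.
MPK < n+g+δ = 0.093, so the economy is dynamically inefficient (over-saving).

dynamically inefficient; MPK ≈ 0.0609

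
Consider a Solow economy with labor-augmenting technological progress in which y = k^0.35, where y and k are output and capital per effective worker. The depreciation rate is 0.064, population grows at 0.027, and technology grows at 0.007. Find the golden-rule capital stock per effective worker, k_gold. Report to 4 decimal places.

k_gold ≈ 7.0880

The effective depreciation rate is n + g + δ = 0.027 + 0.007 + 0.064 = 0.098.
Setting f'(k) = n+g+δ gives 0.35·k^(0.35−1) = 0.098, hence k_gold = (0.35/0.098)^(1/0.65) ≈ 7.0880.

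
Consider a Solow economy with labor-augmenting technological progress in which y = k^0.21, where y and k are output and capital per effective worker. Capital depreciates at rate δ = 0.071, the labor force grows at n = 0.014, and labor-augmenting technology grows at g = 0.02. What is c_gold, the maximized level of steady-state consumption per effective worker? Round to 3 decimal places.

c_gold ≈ 0.950

Break-even investment rate: n + g + δ = 0.014 + 0.02 + 0.071 = 0.105.
Maximizing c = f(k) − (n+g+δ)·k gives f'(k) = n+g+δ, i.e. 0.21·k^(0.21−1) = 0.105, so k_gold = (0.21/0.105)^(1/0.79) ≈ 2.4046.
y_gold = 2.4046^0.21 ≈ 1.2023.
c_gold = y_gold − (n+g+δ)·k_gold = 1.2023 − 0.105·2.4046 ≈ 0.9498.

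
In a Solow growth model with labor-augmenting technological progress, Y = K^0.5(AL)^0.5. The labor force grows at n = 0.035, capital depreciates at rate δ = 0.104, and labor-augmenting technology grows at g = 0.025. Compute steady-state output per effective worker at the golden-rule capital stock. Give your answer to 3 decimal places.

y_gold ≈ 3.049

The effective depreciation rate is n + g + δ = 0.035 + 0.025 + 0.104 = 0.164.
Setting f'(k) = n+g+δ gives 0.5·k^(0.5−1) = 0.164, hence k_gold = (0.5/0.164)^(1/0.5) ≈ 9.2951.
Output: y_gold = k_gold^0.5 = 9.2951^0.5 ≈ 3.0488.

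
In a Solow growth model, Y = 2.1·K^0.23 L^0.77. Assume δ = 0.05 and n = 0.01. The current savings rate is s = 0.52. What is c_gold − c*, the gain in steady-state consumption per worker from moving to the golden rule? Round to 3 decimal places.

Δc ≈ 0.617

Break-even investment rate: n + δ = 0.01 + 0.05 = 0.06.
Current steady state (s = 0.52): k* = (0.52·2.1/0.06)^(1/0.77) ≈ 43.2969, y* = 2.1·43.2969^0.23 ≈ 4.9958, c* = (1−0.52)·4.9958 ≈ 2.3980.
Golden rule sets MPK = n+δ: 0.23·2.1·k^(0.23−1) = 0.06, so k_gold = (0.23·2.1/0.06)^(1/0.77) ≈ 15.0092.
y_gold = 2.1·15.0092^0.23 ≈ 3.9155, c_gold = y_gold − 0.06·k_gold ≈ 3.0149.
Gain: Δc = 3.0149 − 2.3980 ≈ 0.6169.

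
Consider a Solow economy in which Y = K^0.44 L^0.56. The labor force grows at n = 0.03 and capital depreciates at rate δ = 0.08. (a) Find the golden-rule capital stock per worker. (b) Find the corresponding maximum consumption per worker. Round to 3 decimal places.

Break-even investment rate: n + δ = 0.03 + 0.08 = 0.11.
Maximizing c = f(k) − (n+δ)·k gives f'(k) = n+δ, i.e. 0.44·k^(0.44−1) = 0.11, so k_gold = (0.44/0.11)^(1/0.56) ≈ 11.8880.
y_gold = 11.8880^0.44 ≈ 2.9720; c_gold = y_gold − 0.11·k_gold ≈ 1.6643.

(a) k_gold ≈ 11.888; (b) c_gold ≈ 1.664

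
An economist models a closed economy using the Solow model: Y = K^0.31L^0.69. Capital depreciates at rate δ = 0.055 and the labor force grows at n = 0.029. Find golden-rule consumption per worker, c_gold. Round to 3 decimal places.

Capital per worker breaks even when investment replaces (n + δ)·k; here n + δ = 0.084.
Maximizing c = f(k) − (n+δ)·k gives f'(k) = n+δ, i.e. 0.31·k^(0.31−1) = 0.084, so k_gold = (0.31/0.084)^(1/0.69) ≈ 6.6353.
y_gold = 6.6353^0.31 ≈ 1.7979.
c_gold = y_gold − (n+δ)·k_gold = 1.7979 − 0.084·6.6353 ≈ 1.2406.

c_gold ≈ 1.241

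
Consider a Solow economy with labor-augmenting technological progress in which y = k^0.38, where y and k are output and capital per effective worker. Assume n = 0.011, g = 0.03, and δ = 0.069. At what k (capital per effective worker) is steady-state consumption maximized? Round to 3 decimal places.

The effective depreciation rate is n + g + δ = 0.011 + 0.03 + 0.069 = 0.11.
Setting f'(k) = n+g+δ gives 0.38·k^(0.38−1) = 0.11, hence k_gold = (0.38/0.11)^(1/0.62) ≈ 7.3854.

k_gold ≈ 7.385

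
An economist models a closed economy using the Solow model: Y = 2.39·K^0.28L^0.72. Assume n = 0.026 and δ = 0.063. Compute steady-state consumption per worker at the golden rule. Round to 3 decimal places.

Break-even investment rate: n + δ = 0.026 + 0.063 = 0.089.
Setting f'(k) = n+δ gives 0.28·2.39·k^(0.28−1) = 0.089, hence k_gold = (0.28·2.39/0.089)^(1/0.72) ≈ 16.4777.
y_gold = 2.39·16.4777^0.28 ≈ 5.2376.
c_gold = y_gold − (n+δ)·k_gold = 5.2376 − 0.089·16.4777 ≈ 3.7710.

c_gold ≈ 3.771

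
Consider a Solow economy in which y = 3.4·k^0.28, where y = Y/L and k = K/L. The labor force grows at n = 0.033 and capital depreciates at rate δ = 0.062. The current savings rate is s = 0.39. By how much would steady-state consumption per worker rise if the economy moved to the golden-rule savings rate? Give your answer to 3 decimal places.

The effective depreciation rate is n + δ = 0.033 + 0.062 = 0.095.
Current steady state (s = 0.39): k* = (0.39·3.4/0.095)^(1/0.72) ≈ 38.9070, y* = 3.4·38.9070^0.28 ≈ 9.4773, c* = (1−0.39)·9.4773 ≈ 5.7812.
Setting f'(k) = n+δ gives 0.28·3.4·k^(0.28−1) = 0.095, hence k_gold = (0.28·3.4/0.095)^(1/0.72) ≈ 24.5560.
y_gold = 3.4·24.5560^0.28 ≈ 8.3315, c_gold = y_gold − 0.095·k_gold ≈ 5.9987.
Gain: Δc = 5.9987 − 5.7812 ≈ 0.2175.

Δc ≈ 0.217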